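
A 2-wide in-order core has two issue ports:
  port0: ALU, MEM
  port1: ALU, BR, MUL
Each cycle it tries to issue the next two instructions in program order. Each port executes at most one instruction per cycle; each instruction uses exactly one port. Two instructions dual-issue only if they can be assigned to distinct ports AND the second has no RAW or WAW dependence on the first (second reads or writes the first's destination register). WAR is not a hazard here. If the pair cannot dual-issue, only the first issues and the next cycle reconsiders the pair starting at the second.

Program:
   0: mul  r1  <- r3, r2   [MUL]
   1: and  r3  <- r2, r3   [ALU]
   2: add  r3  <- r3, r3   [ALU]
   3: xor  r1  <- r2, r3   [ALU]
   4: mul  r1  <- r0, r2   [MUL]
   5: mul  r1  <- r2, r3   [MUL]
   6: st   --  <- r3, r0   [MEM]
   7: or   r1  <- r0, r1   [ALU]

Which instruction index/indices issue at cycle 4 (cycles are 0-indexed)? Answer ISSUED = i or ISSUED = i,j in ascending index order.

#0 head=0: mul.MUL/and.ALU i0/i1 dual
#1 head=2: add.ALU i2 RAW r3
#2 head=3: xor.ALU i3 WAW r1
#3 head=4: mul.MUL i4 no-port MUL/MUL
#4 head=5: mul.MUL/st.MEM i5/i6 dual
#5 head=7: or.ALU i7 tail

ISSUED = 5,6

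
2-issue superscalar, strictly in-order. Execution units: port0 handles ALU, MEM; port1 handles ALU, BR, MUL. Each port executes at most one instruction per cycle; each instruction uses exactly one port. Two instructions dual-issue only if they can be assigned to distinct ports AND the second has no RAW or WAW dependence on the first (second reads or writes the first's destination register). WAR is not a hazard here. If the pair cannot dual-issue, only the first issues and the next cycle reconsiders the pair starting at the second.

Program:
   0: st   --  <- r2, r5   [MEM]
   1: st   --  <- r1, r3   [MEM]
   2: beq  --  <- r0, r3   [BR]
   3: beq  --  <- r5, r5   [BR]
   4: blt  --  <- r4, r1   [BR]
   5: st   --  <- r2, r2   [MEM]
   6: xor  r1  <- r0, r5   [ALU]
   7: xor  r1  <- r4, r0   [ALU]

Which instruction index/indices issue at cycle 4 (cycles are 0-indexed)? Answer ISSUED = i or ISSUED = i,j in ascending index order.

ISSUED = 6

0. st @i0  | no-port MEM/MEM
1. st;beq @i1,i2  | pair
2. beq @i3  | no-port BR/BR
3. blt;st @i4,i5  | pair
4. xor @i6  | WAW r1
5. xor @i7  | tail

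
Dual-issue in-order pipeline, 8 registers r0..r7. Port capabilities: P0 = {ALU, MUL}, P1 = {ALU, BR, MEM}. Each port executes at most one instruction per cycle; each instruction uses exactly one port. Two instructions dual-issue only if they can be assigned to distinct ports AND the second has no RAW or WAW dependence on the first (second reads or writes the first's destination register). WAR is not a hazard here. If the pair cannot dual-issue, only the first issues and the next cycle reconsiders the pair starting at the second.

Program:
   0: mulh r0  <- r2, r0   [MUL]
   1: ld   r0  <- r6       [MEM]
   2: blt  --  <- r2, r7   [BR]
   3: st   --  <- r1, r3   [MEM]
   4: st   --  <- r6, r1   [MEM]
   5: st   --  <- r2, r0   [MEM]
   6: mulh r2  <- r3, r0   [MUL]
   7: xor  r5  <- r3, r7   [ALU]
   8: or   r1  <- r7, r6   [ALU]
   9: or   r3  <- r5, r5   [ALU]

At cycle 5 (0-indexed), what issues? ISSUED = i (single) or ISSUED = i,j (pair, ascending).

ISSUED = 5,6

0. mulh @i0  | WAW r0
1. ld @i1  | no-port MEM/BR
2. blt @i2  | no-port BR/MEM
3. st @i3  | no-port MEM/MEM
4. st @i4  | no-port MEM/MEM
5. st/mulh @i5,i6  | pair
6. xor/or @i7,i8  | pair
7. or @i9  | tail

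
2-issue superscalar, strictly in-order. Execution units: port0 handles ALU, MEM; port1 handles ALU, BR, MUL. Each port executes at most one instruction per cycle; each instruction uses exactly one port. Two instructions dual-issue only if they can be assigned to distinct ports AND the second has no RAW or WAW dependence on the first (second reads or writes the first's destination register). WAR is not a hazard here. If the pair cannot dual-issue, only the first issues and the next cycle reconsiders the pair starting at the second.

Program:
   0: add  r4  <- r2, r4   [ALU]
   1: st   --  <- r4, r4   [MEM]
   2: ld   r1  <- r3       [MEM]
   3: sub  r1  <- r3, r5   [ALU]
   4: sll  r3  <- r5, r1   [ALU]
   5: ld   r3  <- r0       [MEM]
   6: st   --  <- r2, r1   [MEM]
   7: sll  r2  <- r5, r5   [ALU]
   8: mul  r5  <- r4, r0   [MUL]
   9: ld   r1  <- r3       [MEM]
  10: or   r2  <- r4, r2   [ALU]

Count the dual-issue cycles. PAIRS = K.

0. add @i0  | RAW r4
1. st @i1  | no-port MEM/MEM
2. ld @i2  | WAW r1
3. sub @i3  | RAW r1
4. sll @i4  | WAW r3
5. ld @i5  | no-port MEM/MEM
6. st;sll @i6+i7  | 2-wide
7. mul;ld @i8+i9  | 2-wide
8. or @i10  | tail

PAIRS = 2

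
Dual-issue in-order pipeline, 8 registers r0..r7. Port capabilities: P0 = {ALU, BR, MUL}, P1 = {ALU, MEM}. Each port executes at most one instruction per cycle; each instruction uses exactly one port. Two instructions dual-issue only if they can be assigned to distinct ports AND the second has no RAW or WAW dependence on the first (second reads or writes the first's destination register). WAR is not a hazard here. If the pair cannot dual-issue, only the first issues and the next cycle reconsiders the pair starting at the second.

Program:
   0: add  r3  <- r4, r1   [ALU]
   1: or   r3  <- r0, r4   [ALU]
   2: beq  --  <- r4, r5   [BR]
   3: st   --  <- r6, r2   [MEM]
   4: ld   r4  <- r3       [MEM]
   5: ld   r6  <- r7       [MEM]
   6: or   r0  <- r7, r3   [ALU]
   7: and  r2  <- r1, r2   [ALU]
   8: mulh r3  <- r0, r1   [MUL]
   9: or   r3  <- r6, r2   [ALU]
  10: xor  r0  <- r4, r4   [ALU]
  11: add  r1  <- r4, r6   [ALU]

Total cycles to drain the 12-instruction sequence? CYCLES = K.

CYCLES = 8

[0] i0  add.ALU  -- WAW r3
[1] i1,i2  or.ALU beq.BR  -- 2-wide
[2] i3  st.MEM  -- no-port MEM/MEM
[3] i4  ld.MEM  -- no-port MEM/MEM
[4] i5,i6  ld.MEM or.ALU  -- 2-wide
[5] i7,i8  and.ALU mulh.MUL  -- 2-wide
[6] i9,i10  or.ALU xor.ALU  -- 2-wide
[7] i11  add.ALU  -- tail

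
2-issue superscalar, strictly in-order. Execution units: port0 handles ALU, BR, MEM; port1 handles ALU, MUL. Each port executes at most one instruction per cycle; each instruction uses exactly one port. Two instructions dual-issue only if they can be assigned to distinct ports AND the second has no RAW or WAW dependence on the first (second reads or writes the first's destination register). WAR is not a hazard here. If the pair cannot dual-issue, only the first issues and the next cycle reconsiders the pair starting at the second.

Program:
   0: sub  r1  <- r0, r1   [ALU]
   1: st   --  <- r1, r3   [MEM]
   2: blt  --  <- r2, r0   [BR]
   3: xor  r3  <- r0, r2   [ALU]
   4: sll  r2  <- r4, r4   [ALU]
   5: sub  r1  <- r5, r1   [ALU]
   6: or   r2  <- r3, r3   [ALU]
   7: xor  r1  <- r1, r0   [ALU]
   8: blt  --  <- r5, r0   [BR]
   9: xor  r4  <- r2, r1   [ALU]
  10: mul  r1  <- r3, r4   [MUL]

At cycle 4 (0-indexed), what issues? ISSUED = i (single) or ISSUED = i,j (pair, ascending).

  cy0 -> i0 (sub.ALU) RAW r1
  cy1 -> i1 (st.MEM) no-port MEM/BR
  cy2 -> i2+i3 (blt.BR/xor.ALU) 2-wide
  cy3 -> i4+i5 (sll.ALU/sub.ALU) 2-wide
  cy4 -> i6+i7 (or.ALU/xor.ALU) 2-wide
  cy5 -> i8+i9 (blt.BR/xor.ALU) 2-wide
  cy6 -> i10 (mul.MUL) tail

ISSUED = 6,7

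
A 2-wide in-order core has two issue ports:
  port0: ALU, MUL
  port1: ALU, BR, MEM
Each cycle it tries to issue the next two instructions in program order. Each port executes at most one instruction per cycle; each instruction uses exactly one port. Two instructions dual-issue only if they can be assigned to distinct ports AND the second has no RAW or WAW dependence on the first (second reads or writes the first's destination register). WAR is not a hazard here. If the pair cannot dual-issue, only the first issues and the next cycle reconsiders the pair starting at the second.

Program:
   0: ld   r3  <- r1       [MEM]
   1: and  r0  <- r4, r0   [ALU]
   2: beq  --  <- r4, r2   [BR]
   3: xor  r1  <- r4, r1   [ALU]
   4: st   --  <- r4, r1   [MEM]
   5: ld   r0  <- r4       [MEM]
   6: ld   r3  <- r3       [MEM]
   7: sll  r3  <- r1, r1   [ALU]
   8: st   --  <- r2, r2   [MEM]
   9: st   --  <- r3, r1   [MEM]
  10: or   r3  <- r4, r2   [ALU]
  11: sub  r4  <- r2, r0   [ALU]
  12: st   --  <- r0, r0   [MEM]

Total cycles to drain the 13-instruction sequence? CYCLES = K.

CYCLES = 8

  cy0 -> i0&i1 (ld.MEM;and.ALU) pair
  cy1 -> i2&i3 (beq.BR;xor.ALU) pair
  cy2 -> i4 (st.MEM) no-port MEM/MEM
  cy3 -> i5 (ld.MEM) no-port MEM/MEM
  cy4 -> i6 (ld.MEM) WAW r3
  cy5 -> i7&i8 (sll.ALU;st.MEM) pair
  cy6 -> i9&i10 (st.MEM;or.ALU) pair
  cy7 -> i11&i12 (sub.ALU;st.MEM) pair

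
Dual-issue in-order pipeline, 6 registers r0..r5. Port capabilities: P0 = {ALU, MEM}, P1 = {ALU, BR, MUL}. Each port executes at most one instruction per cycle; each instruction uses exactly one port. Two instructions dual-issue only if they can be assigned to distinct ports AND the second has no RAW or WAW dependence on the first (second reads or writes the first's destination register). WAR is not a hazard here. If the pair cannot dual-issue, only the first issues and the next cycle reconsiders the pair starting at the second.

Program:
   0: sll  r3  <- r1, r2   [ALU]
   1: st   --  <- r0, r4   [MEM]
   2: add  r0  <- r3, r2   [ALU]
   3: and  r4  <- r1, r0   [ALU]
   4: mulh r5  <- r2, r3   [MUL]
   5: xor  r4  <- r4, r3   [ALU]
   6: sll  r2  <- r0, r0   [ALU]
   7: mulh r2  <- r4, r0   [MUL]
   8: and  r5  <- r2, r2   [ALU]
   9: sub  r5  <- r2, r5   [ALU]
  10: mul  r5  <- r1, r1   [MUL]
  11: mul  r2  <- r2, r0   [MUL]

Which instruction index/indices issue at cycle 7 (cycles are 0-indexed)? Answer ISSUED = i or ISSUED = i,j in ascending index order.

ISSUED = 10

c0: i0+i1 sll st  dual
c1: i2 add  RAW r0
c2: i3+i4 and mulh  dual
c3: i5+i6 xor sll  dual
c4: i7 mulh  RAW r2
c5: i8 and  RAW+WAW r5
c6: i9 sub  WAW r5
c7: i10 mul  no-port MUL/MUL
c8: i11 mul  tail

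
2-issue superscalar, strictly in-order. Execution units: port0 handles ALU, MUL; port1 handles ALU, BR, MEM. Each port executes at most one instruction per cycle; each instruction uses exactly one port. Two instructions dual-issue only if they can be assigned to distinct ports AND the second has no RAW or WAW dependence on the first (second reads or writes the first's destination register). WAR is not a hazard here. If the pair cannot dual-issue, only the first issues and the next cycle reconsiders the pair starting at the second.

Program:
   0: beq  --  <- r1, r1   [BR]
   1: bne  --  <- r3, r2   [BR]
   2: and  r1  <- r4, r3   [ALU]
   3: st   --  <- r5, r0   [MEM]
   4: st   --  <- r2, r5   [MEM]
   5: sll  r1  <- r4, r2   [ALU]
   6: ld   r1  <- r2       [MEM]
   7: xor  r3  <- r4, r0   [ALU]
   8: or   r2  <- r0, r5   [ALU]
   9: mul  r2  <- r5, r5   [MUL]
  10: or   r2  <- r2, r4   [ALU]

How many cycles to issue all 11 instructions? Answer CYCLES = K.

CYCLES = 8

0. beq @i0  | no-port BR/BR
1. bne+and @i1,i2  | dual
2. st @i3  | no-port MEM/MEM
3. st+sll @i4,i5  | dual
4. ld+xor @i6,i7  | dual
5. or @i8  | WAW r2
6. mul @i9  | RAW+WAW r2
7. or @i10  | tail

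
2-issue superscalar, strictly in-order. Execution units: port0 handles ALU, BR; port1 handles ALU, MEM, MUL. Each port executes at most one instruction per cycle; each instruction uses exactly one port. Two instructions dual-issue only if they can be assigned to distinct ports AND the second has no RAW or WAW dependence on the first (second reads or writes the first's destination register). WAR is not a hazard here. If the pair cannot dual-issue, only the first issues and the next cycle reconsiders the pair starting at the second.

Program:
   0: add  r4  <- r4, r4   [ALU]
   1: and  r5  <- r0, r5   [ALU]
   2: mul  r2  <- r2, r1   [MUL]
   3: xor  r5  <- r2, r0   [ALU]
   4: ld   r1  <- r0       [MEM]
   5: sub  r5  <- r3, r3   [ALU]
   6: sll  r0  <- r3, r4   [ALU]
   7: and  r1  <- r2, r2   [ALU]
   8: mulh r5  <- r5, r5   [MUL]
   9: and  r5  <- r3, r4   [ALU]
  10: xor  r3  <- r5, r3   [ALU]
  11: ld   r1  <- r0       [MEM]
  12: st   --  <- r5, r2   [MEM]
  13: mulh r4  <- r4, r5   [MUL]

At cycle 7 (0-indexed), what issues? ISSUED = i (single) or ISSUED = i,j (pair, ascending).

ISSUED = 12

0. add;and @i0,i1  | 2-wide
1. mul @i2  | RAW r2
2. xor;ld @i3,i4  | 2-wide
3. sub;sll @i5,i6  | 2-wide
4. and;mulh @i7,i8  | 2-wide
5. and @i9  | RAW r5
6. xor;ld @i10,i11  | 2-wide
7. st @i12  | no-port MEM/MUL
8. mulh @i13  | tail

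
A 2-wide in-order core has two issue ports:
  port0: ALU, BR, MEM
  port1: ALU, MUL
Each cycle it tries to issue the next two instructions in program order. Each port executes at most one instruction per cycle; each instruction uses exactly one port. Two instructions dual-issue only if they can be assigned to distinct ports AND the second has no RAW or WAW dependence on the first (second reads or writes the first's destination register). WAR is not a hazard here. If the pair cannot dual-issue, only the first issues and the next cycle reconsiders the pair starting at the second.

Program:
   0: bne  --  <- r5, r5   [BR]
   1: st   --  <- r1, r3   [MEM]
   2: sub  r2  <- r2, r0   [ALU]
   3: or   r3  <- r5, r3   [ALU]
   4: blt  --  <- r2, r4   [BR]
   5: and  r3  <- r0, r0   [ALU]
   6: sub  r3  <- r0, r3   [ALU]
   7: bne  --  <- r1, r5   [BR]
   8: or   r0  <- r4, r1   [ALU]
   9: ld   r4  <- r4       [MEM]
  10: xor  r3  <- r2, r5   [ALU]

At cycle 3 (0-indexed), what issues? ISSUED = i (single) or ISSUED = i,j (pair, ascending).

0. bne.BR @i0  | no-port BR/MEM
1. st.MEM/sub.ALU @i1/i2  | 2-wide
2. or.ALU/blt.BR @i3/i4  | 2-wide
3. and.ALU @i5  | RAW+WAW r3
4. sub.ALU/bne.BR @i6/i7  | 2-wide
5. or.ALU/ld.MEM @i8/i9  | 2-wide
6. xor.ALU @i10  | tail

ISSUED = 5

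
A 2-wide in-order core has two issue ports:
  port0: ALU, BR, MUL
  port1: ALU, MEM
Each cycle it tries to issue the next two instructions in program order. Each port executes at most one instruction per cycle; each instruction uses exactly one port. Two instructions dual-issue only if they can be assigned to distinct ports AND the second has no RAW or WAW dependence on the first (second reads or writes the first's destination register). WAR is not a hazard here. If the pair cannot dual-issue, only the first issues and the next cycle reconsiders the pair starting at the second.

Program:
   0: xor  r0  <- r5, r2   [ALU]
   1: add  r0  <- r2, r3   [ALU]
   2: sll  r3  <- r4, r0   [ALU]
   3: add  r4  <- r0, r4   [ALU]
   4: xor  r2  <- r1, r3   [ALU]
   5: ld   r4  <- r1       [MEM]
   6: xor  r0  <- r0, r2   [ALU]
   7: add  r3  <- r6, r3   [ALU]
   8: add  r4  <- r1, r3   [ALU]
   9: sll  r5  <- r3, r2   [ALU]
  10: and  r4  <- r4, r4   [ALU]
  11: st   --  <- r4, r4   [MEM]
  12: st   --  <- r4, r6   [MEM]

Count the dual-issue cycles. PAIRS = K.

0. xor @i0  | WAW r0
1. add @i1  | RAW r0
2. sll;add @i2+i3  | 2-wide
3. xor;ld @i4+i5  | 2-wide
4. xor;add @i6+i7  | 2-wide
5. add;sll @i8+i9  | 2-wide
6. and @i10  | RAW r4
7. st @i11  | no-port MEM/MEM
8. st @i12  | tail

PAIRS = 4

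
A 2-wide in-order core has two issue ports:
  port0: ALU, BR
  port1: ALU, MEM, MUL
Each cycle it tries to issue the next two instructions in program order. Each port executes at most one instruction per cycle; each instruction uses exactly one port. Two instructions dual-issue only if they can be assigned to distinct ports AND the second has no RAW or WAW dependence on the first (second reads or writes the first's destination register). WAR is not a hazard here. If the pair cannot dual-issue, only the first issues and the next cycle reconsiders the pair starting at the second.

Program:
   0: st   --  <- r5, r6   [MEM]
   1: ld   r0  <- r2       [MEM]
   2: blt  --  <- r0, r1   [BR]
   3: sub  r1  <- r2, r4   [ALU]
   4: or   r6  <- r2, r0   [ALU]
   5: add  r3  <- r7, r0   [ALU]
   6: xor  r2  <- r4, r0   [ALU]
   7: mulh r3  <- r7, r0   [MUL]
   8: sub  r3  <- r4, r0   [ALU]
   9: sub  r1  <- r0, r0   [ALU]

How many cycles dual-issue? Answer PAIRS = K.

[0] i0  st.MEM  -- no-port MEM/MEM
[1] i1  ld.MEM  -- RAW r0
[2] i2/i3  blt.BR sub.ALU  -- dual
[3] i4/i5  or.ALU add.ALU  -- dual
[4] i6/i7  xor.ALU mulh.MUL  -- dual
[5] i8/i9  sub.ALU sub.ALU  -- dual

PAIRS = 4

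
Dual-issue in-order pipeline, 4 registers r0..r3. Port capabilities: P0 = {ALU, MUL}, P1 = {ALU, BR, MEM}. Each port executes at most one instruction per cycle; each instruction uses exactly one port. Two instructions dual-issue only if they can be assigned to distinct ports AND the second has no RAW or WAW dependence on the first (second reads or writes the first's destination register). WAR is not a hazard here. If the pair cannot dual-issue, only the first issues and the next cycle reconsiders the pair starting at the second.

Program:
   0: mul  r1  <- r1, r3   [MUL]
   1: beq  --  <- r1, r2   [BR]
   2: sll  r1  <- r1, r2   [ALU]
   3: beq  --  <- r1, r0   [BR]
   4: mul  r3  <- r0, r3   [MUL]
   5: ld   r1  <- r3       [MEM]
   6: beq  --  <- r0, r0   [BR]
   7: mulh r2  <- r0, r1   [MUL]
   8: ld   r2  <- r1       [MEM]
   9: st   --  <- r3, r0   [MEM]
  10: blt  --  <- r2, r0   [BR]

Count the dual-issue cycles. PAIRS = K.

PAIRS = 3

0. mul @i0  | RAW r1
1. beq+sll @i1,i2  | 2-wide
2. beq+mul @i3,i4  | 2-wide
3. ld @i5  | no-port MEM/BR
4. beq+mulh @i6,i7  | 2-wide
5. ld @i8  | no-port MEM/MEM
6. st @i9  | no-port MEM/BR
7. blt @i10  | tail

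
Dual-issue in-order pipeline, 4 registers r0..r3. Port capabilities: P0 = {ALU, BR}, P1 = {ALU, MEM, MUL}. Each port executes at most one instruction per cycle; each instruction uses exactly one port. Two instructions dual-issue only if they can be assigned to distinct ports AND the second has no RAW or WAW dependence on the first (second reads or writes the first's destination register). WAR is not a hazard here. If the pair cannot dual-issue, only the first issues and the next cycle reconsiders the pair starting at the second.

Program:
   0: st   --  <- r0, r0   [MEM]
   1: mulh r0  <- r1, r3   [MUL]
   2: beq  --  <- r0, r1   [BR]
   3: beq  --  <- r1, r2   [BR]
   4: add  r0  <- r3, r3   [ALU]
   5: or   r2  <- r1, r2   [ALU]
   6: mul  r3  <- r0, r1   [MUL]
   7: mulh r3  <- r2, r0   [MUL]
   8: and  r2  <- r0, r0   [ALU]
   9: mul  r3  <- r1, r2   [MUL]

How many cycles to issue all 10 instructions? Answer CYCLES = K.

c0: i0 st  no-port MEM/MUL
c1: i1 mulh  RAW r0
c2: i2 beq  no-port BR/BR
c3: i3/i4 beq add  2-wide
c4: i5/i6 or mul  2-wide
c5: i7/i8 mulh and  2-wide
c6: i9 mul  tail

CYCLES = 7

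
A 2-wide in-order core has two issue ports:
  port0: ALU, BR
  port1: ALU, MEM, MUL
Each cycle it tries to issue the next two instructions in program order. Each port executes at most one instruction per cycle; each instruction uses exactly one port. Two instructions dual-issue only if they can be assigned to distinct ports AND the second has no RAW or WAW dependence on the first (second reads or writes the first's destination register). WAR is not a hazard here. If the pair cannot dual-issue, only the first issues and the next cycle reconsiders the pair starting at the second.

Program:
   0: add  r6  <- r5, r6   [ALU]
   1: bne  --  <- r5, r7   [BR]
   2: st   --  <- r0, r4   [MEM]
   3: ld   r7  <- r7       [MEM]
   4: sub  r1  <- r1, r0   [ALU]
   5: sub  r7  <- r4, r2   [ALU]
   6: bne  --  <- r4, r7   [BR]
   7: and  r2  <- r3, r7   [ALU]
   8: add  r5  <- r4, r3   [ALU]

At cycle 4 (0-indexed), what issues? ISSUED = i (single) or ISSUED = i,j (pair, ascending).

ISSUED = 6,7

c0: i0+i1 add.ALU/bne.BR  2-wide
c1: i2 st.MEM  no-port MEM/MEM
c2: i3+i4 ld.MEM/sub.ALU  2-wide
c3: i5 sub.ALU  RAW r7
c4: i6+i7 bne.BR/and.ALU  2-wide
c5: i8 add.ALU  tail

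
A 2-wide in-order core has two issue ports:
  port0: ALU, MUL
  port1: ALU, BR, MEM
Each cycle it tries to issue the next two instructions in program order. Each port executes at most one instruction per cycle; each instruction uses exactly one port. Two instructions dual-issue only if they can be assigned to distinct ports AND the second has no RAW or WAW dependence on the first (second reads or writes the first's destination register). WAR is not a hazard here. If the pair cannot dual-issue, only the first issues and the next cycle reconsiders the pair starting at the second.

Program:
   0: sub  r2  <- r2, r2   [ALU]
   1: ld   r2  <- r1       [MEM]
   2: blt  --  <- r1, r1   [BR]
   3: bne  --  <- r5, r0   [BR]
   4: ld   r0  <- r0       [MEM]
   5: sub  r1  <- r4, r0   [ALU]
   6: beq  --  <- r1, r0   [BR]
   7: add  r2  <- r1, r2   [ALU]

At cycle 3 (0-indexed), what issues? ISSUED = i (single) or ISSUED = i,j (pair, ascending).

0. sub @i0  | WAW r2
1. ld @i1  | no-port MEM/BR
2. blt @i2  | no-port BR/BR
3. bne @i3  | no-port BR/MEM
4. ld @i4  | RAW r0
5. sub @i5  | RAW r1
6. beq;add @i6&i7  | dual

ISSUED = 3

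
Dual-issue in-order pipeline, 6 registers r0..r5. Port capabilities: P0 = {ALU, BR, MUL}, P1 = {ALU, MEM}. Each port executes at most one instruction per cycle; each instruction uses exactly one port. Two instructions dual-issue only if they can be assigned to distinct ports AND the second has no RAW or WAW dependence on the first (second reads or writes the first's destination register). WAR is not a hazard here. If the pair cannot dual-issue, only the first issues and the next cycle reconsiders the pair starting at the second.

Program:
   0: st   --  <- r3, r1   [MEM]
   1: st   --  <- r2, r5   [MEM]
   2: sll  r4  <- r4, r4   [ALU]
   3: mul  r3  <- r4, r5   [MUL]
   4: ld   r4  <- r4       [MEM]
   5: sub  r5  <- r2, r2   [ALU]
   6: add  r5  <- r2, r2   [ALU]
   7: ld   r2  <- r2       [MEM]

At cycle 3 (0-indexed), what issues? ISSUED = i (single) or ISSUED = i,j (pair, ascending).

  cy0 -> i0 (st) no-port MEM/MEM
  cy1 -> i1/i2 (st+sll) 2-wide
  cy2 -> i3/i4 (mul+ld) 2-wide
  cy3 -> i5 (sub) WAW r5
  cy4 -> i6/i7 (add+ld) 2-wide

ISSUED = 5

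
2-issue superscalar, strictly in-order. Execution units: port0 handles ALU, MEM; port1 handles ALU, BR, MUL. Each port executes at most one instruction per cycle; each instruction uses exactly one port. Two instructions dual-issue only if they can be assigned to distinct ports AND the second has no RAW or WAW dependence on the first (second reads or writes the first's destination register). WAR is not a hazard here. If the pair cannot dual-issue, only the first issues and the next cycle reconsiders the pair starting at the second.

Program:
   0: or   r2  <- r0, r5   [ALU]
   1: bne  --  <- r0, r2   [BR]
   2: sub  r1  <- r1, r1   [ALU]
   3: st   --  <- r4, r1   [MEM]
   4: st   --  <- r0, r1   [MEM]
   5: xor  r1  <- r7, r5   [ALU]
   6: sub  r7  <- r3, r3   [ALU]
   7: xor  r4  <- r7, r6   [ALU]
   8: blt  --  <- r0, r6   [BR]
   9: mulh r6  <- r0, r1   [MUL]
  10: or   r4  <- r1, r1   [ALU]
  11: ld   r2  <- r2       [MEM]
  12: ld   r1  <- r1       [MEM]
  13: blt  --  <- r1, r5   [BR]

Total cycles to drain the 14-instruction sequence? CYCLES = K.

CYCLES = 10

[0] i0  or.ALU  -- RAW r2
[1] i1&i2  bne.BR+sub.ALU  -- dual
[2] i3  st.MEM  -- no-port MEM/MEM
[3] i4&i5  st.MEM+xor.ALU  -- dual
[4] i6  sub.ALU  -- RAW r7
[5] i7&i8  xor.ALU+blt.BR  -- dual
[6] i9&i10  mulh.MUL+or.ALU  -- dual
[7] i11  ld.MEM  -- no-port MEM/MEM
[8] i12  ld.MEM  -- RAW r1
[9] i13  blt.BR  -- tail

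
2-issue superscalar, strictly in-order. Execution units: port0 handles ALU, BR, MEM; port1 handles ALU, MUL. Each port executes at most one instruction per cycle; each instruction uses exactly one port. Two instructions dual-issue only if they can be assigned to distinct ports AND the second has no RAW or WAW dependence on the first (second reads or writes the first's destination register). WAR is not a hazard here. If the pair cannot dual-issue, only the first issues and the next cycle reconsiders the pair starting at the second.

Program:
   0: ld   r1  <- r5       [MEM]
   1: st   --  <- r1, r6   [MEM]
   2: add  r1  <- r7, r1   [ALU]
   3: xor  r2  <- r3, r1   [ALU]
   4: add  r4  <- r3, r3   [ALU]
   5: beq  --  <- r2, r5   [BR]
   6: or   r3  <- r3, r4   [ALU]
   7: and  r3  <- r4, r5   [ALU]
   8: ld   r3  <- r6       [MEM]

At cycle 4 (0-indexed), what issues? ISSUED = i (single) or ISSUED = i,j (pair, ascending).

t=0 i0:ld.MEM ; no-port MEM/MEM
t=1 i1/i2:st.MEM/add.ALU ; pair
t=2 i3/i4:xor.ALU/add.ALU ; pair
t=3 i5/i6:beq.BR/or.ALU ; pair
t=4 i7:and.ALU ; WAW r3
t=5 i8:ld.MEM ; tail

ISSUED = 7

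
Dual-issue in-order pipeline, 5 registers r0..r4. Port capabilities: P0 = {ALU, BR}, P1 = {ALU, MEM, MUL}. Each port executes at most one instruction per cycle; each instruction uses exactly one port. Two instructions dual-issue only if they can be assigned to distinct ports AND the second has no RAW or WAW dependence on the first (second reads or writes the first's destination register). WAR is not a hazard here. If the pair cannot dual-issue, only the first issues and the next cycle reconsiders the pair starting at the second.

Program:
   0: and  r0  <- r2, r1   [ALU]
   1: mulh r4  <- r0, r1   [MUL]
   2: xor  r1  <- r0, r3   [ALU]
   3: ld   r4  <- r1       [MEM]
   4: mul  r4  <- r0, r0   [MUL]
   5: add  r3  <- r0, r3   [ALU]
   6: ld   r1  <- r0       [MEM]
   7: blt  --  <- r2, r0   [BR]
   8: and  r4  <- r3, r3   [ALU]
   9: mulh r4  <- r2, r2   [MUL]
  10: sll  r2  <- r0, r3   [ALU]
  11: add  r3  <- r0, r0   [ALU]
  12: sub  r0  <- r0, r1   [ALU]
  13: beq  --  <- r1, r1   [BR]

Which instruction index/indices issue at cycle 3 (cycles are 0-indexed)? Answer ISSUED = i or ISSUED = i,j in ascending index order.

#0 head=0: and i0 RAW r0
#1 head=1: mulh/xor i1/i2 2-wide
#2 head=3: ld i3 no-port MEM/MUL
#3 head=4: mul/add i4/i5 2-wide
#4 head=6: ld/blt i6/i7 2-wide
#5 head=8: and i8 WAW r4
#6 head=9: mulh/sll i9/i10 2-wide
#7 head=11: add/sub i11/i12 2-wide
#8 head=13: beq i13 tail

ISSUED = 4,5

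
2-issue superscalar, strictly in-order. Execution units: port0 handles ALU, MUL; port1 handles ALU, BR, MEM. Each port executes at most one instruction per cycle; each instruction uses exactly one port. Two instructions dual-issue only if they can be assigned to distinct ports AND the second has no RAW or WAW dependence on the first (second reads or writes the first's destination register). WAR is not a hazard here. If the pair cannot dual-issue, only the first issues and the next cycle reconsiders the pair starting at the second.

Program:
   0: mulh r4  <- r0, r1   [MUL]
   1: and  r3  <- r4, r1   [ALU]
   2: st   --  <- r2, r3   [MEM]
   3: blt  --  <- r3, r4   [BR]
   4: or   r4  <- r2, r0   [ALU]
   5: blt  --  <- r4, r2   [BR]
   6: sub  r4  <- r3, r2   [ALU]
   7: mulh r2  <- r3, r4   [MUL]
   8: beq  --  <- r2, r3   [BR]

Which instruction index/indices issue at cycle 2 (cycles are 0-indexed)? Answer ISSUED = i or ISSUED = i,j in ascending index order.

#0 head=0: mulh.MUL i0 RAW r4
#1 head=1: and.ALU i1 RAW r3
#2 head=2: st.MEM i2 no-port MEM/BR
#3 head=3: blt.BR+or.ALU i3,i4 dual
#4 head=5: blt.BR+sub.ALU i5,i6 dual
#5 head=7: mulh.MUL i7 RAW r2
#6 head=8: beq.BR i8 tail

ISSUED = 2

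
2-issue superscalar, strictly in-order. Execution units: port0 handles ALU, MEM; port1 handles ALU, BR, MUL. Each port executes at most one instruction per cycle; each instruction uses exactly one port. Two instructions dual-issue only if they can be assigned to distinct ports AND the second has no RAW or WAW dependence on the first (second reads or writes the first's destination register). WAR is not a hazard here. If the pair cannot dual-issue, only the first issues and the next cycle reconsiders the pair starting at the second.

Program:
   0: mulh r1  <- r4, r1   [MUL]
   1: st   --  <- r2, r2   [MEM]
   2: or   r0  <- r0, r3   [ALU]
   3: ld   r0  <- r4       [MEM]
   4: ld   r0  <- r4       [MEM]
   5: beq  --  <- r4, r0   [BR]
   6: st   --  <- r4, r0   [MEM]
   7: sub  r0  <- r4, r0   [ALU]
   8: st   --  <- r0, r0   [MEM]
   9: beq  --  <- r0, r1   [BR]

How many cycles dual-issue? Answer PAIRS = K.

PAIRS = 3

0. mulh.MUL;st.MEM @i0&i1  | dual
1. or.ALU @i2  | WAW r0
2. ld.MEM @i3  | no-port MEM/MEM
3. ld.MEM @i4  | RAW r0
4. beq.BR;st.MEM @i5&i6  | dual
5. sub.ALU @i7  | RAW r0
6. st.MEM;beq.BR @i8&i9  | dual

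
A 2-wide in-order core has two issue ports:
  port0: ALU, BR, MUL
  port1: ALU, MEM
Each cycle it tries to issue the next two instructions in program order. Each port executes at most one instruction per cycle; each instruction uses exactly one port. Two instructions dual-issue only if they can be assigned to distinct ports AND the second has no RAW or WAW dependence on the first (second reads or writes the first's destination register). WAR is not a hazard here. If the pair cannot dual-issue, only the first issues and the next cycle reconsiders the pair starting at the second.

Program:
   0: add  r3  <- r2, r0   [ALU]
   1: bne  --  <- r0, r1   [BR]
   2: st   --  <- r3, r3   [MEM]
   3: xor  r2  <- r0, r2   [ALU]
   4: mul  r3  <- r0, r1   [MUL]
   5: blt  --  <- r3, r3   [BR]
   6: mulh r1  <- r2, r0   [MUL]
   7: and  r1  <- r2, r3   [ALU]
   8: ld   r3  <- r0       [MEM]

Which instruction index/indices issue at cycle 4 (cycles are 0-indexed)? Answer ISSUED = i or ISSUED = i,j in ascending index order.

ISSUED = 6

  cy0 -> i0+i1 (add/bne) dual
  cy1 -> i2+i3 (st/xor) dual
  cy2 -> i4 (mul) no-port MUL/BR
  cy3 -> i5 (blt) no-port BR/MUL
  cy4 -> i6 (mulh) WAW r1
  cy5 -> i7+i8 (and/ld) dual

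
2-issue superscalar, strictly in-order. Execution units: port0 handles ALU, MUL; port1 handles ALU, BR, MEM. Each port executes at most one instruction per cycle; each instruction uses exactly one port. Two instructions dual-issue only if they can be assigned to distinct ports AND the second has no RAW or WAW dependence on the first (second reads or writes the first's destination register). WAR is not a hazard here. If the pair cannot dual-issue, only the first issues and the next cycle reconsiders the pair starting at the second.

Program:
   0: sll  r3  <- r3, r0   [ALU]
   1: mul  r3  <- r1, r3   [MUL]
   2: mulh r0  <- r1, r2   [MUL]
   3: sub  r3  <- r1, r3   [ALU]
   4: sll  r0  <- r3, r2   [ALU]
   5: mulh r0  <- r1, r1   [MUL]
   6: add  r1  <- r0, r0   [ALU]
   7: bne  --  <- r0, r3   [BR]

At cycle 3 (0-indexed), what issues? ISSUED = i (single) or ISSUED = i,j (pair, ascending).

ISSUED = 4

c0: i0 sll  RAW+WAW r3
c1: i1 mul  no-port MUL/MUL
c2: i2/i3 mulh;sub  dual
c3: i4 sll  WAW r0
c4: i5 mulh  RAW r0
c5: i6/i7 add;bne  dual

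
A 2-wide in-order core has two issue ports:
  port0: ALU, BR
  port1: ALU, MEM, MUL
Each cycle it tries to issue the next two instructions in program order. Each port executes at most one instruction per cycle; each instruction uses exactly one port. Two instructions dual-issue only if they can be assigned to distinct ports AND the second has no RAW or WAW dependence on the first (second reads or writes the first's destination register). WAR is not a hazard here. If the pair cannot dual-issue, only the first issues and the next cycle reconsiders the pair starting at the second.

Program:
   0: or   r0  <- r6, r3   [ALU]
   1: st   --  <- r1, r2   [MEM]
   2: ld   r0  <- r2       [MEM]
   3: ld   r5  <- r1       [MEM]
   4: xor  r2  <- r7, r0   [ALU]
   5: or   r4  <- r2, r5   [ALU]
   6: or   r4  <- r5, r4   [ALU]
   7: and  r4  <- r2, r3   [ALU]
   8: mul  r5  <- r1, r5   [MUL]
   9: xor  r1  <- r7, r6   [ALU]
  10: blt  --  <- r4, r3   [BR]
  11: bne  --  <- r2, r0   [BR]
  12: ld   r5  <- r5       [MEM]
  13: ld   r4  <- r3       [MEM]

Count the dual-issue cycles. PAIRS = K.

PAIRS = 5

0. or st @i0+i1  | 2-wide
1. ld @i2  | no-port MEM/MEM
2. ld xor @i3+i4  | 2-wide
3. or @i5  | RAW+WAW r4
4. or @i6  | WAW r4
5. and mul @i7+i8  | 2-wide
6. xor blt @i9+i10  | 2-wide
7. bne ld @i11+i12  | 2-wide
8. ld @i13  | tail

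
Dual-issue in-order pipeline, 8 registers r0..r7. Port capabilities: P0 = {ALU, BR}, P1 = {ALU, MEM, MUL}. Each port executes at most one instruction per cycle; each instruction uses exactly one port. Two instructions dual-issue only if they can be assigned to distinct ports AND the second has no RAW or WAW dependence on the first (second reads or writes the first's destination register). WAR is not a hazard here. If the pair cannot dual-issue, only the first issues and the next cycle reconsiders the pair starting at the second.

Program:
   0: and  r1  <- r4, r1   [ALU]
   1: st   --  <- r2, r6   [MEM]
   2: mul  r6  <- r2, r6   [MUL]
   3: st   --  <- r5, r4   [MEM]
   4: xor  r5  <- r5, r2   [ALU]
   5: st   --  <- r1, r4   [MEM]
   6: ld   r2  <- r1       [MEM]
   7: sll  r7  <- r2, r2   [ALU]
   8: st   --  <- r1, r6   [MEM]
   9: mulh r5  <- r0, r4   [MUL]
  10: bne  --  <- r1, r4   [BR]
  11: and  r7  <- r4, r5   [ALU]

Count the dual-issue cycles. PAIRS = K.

t=0 i0+i1:and.ALU st.MEM ; 2-wide
t=1 i2:mul.MUL ; no-port MUL/MEM
t=2 i3+i4:st.MEM xor.ALU ; 2-wide
t=3 i5:st.MEM ; no-port MEM/MEM
t=4 i6:ld.MEM ; RAW r2
t=5 i7+i8:sll.ALU st.MEM ; 2-wide
t=6 i9+i10:mulh.MUL bne.BR ; 2-wide
t=7 i11:and.ALU ; tail

PAIRS = 4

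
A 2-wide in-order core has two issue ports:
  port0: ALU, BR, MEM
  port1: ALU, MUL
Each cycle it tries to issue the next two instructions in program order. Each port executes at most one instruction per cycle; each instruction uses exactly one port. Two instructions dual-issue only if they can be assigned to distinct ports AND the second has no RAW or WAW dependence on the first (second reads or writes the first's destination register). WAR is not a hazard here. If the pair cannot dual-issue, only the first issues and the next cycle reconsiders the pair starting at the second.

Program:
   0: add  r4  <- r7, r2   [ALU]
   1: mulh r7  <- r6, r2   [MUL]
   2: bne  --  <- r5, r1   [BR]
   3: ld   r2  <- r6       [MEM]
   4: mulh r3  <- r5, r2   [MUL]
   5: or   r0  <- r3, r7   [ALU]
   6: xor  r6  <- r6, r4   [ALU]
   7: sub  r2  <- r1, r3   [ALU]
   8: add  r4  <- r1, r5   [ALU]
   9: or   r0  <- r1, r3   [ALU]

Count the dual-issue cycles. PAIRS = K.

c0: i0+i1 add.ALU;mulh.MUL  pair
c1: i2 bne.BR  no-port BR/MEM
c2: i3 ld.MEM  RAW r2
c3: i4 mulh.MUL  RAW r3
c4: i5+i6 or.ALU;xor.ALU  pair
c5: i7+i8 sub.ALU;add.ALU  pair
c6: i9 or.ALU  tail

PAIRS = 3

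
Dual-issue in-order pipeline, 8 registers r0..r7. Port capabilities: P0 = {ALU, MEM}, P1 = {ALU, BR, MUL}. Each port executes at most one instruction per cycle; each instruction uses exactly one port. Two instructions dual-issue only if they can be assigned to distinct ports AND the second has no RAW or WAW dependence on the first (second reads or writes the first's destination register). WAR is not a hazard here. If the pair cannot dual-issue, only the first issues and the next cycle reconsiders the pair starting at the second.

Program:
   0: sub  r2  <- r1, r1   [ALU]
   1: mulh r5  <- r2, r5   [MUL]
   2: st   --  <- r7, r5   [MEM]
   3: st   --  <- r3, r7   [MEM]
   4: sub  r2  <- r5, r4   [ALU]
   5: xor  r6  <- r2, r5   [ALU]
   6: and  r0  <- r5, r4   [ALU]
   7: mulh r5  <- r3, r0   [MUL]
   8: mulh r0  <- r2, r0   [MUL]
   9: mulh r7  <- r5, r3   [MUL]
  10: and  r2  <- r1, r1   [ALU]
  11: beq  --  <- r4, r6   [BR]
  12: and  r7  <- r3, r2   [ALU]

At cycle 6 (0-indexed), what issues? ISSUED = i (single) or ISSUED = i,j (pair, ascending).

[0] i0  sub  -- RAW r2
[1] i1  mulh  -- RAW r5
[2] i2  st  -- no-port MEM/MEM
[3] i3&i4  st/sub  -- dual
[4] i5&i6  xor/and  -- dual
[5] i7  mulh  -- no-port MUL/MUL
[6] i8  mulh  -- no-port MUL/MUL
[7] i9&i10  mulh/and  -- dual
[8] i11&i12  beq/and  -- dual

ISSUED = 8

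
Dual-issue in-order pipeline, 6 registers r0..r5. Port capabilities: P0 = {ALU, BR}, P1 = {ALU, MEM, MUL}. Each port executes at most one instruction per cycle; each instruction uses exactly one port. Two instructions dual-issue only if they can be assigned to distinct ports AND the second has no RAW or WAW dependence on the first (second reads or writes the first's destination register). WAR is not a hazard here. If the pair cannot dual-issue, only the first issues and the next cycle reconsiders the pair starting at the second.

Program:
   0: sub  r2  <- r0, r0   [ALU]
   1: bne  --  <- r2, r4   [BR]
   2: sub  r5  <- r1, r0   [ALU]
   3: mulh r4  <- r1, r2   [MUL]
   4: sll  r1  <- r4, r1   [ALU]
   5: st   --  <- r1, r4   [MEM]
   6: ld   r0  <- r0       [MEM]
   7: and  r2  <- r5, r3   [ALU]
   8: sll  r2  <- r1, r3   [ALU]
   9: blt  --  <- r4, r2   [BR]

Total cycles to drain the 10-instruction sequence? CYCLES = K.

CYCLES = 8

c0: i0 sub.ALU  RAW r2
c1: i1,i2 bne.BR+sub.ALU  pair
c2: i3 mulh.MUL  RAW r4
c3: i4 sll.ALU  RAW r1
c4: i5 st.MEM  no-port MEM/MEM
c5: i6,i7 ld.MEM+and.ALU  pair
c6: i8 sll.ALU  RAW r2
c7: i9 blt.BR  tail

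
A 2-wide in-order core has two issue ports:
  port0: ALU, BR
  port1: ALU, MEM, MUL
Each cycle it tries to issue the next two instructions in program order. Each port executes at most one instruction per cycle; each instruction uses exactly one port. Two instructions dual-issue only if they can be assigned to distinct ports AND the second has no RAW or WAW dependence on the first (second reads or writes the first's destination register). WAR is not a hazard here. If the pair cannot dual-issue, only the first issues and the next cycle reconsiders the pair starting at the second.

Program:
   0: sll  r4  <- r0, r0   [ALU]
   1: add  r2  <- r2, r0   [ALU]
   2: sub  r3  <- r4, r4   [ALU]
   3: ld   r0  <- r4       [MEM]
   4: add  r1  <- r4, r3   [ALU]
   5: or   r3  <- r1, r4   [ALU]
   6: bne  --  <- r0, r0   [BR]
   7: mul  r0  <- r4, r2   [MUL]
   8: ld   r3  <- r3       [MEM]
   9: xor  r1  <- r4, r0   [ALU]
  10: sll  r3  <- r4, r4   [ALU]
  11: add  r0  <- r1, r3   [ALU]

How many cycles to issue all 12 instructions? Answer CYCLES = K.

CYCLES = 8

[0] i0/i1  sll.ALU;add.ALU  -- 2-wide
[1] i2/i3  sub.ALU;ld.MEM  -- 2-wide
[2] i4  add.ALU  -- RAW r1
[3] i5/i6  or.ALU;bne.BR  -- 2-wide
[4] i7  mul.MUL  -- no-port MUL/MEM
[5] i8/i9  ld.MEM;xor.ALU  -- 2-wide
[6] i10  sll.ALU  -- RAW r3
[7] i11  add.ALU  -- tail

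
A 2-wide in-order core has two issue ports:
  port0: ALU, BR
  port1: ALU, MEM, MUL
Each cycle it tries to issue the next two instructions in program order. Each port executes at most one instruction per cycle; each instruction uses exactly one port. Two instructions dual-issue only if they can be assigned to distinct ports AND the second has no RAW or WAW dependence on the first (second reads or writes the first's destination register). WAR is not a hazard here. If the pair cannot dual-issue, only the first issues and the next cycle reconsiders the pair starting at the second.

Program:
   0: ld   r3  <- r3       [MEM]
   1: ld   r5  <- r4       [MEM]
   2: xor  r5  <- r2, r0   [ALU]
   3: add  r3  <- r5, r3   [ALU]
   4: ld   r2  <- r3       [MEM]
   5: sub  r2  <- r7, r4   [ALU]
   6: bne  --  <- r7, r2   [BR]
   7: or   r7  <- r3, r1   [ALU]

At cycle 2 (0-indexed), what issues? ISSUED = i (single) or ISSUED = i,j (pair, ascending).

t=0 i0:ld ; no-port MEM/MEM
t=1 i1:ld ; WAW r5
t=2 i2:xor ; RAW r5
t=3 i3:add ; RAW r3
t=4 i4:ld ; WAW r2
t=5 i5:sub ; RAW r2
t=6 i6,i7:bne;or ; pair

ISSUED = 2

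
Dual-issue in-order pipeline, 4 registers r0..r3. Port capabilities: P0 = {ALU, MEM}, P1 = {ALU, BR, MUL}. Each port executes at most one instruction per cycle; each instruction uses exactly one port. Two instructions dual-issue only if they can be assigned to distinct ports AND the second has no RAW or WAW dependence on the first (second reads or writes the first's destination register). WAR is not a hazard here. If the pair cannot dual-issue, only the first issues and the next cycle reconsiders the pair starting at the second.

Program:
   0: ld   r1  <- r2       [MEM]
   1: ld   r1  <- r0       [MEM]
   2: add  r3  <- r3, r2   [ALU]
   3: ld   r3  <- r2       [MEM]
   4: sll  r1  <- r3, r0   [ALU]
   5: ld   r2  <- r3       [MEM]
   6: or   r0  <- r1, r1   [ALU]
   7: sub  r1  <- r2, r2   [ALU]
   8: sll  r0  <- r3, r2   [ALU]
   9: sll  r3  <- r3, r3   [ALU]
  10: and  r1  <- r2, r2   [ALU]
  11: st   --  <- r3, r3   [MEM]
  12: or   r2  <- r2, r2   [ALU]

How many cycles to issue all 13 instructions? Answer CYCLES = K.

0. ld.MEM @i0  | no-port MEM/MEM
1. ld.MEM+add.ALU @i1/i2  | pair
2. ld.MEM @i3  | RAW r3
3. sll.ALU+ld.MEM @i4/i5  | pair
4. or.ALU+sub.ALU @i6/i7  | pair
5. sll.ALU+sll.ALU @i8/i9  | pair
6. and.ALU+st.MEM @i10/i11  | pair
7. or.ALU @i12  | tail

CYCLES = 8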